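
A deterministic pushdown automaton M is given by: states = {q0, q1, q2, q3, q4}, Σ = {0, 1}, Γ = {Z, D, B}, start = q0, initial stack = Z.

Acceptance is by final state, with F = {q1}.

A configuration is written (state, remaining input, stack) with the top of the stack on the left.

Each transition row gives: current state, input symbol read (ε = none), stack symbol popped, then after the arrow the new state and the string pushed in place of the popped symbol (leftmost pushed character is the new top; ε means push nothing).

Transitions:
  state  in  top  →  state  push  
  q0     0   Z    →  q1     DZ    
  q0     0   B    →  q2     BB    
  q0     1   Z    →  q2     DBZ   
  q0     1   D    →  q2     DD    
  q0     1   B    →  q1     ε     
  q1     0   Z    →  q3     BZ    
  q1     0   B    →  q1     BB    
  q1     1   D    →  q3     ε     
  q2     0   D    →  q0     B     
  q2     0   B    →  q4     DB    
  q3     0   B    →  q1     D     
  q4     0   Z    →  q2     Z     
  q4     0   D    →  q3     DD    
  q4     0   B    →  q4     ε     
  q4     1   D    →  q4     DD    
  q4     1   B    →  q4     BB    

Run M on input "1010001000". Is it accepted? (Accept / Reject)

(q0, 1010001000, Z) ⊢ (q2, 010001000, DBZ) ⊢ (q0, 10001000, BBZ) ⊢ (q1, 0001000, BZ) ⊢ (q1, 001000, BBZ) ⊢ (q1, 01000, BBBZ) ⊢ (q1, 1000, BBBBZ)
No transition applies at (q1, 1000, BBBBZ); input not fully consumed.

Reject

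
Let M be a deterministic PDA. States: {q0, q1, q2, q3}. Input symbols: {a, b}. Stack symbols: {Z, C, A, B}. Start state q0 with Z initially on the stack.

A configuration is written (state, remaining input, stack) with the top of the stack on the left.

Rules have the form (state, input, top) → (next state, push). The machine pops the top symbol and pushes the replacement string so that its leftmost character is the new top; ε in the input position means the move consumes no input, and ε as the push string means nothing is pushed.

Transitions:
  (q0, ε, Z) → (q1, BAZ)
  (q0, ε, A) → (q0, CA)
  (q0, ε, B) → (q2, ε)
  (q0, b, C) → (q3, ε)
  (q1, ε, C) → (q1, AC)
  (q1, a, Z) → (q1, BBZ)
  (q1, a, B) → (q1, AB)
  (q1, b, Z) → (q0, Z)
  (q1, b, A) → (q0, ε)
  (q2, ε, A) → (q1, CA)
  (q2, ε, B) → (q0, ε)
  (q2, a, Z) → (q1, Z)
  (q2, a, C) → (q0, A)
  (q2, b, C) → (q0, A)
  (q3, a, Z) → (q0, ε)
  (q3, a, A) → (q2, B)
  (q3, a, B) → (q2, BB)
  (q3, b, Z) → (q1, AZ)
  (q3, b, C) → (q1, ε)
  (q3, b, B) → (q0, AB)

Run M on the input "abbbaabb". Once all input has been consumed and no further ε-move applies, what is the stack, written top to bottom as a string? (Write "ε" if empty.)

CAZ

(q0, abbbaabb, Z)
  ε-move, top Z: go to q1, push BAZ → (q1, abbbaabb, BAZ)
  read a, top B: go to q1, push AB → (q1, bbbaabb, ABAZ)
  read b, top A: go to q0, push ε → (q0, bbaabb, BAZ)
  ε-move, top B: go to q2, push ε → (q2, bbaabb, AZ)
  ε-move, top A: go to q1, push CA → (q1, bbaabb, CAZ)
  ε-move, top C: go to q1, push AC → (q1, bbaabb, ACAZ)
  read b, top A: go to q0, push ε → (q0, baabb, CAZ)
  read b, top C: go to q3, push ε → (q3, aabb, AZ)
  read a, top A: go to q2, push B → (q2, abb, BZ)
  ε-move, top B: go to q0, push ε → (q0, abb, Z)
  ε-move, top Z: go to q1, push BAZ → (q1, abb, BAZ)
  read a, top B: go to q1, push AB → (q1, bb, ABAZ)
  read b, top A: go to q0, push ε → (q0, b, BAZ)
  ε-move, top B: go to q2, push ε → (q2, b, AZ)
  ε-move, top A: go to q1, push CA → (q1, b, CAZ)
  ε-move, top C: go to q1, push AC → (q1, b, ACAZ)
  read b, top A: go to q0, push ε → (q0, ε, CAZ)
All input consumed in state q0 with stack CAZ.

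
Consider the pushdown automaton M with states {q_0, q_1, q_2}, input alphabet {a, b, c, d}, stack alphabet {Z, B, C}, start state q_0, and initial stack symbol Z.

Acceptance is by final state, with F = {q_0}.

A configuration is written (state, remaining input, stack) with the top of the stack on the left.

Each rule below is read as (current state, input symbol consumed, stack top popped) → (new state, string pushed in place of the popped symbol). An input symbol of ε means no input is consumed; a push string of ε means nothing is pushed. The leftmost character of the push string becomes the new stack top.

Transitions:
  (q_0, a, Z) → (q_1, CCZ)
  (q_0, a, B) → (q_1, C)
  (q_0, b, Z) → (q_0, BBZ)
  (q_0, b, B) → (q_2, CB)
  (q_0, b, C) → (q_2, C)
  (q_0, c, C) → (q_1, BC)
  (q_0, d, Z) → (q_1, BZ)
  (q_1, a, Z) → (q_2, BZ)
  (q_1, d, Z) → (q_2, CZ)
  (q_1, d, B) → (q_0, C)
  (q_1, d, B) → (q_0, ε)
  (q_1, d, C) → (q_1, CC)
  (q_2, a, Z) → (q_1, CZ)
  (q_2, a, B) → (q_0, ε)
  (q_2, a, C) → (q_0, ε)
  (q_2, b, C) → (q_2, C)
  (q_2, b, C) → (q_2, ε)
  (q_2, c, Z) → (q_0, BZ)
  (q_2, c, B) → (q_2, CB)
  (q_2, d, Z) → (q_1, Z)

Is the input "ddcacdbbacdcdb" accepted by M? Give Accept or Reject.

Reject

No computation consumes all input and reaches a final state.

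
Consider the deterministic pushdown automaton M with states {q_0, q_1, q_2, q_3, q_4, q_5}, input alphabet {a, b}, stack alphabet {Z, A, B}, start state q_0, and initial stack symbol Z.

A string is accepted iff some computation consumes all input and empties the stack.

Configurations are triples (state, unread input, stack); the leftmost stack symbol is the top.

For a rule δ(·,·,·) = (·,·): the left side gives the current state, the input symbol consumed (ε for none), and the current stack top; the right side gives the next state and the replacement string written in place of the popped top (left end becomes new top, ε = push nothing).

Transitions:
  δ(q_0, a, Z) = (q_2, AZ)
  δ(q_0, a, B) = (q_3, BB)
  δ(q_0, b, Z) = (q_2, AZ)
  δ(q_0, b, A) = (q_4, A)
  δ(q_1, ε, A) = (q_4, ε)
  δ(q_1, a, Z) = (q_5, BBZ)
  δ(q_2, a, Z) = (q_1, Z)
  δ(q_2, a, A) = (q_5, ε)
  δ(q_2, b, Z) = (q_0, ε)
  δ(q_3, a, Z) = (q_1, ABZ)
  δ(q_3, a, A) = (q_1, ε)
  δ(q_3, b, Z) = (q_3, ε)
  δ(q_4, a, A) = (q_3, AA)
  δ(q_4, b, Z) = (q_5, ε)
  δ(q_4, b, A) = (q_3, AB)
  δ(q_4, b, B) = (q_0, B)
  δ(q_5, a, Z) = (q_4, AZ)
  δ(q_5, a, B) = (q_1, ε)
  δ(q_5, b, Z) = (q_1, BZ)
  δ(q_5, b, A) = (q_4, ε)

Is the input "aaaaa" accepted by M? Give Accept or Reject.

(q_0, aaaaa, Z) ⊢ (q_2, aaaa, AZ) ⊢ (q_5, aaa, Z) ⊢ (q_4, aa, AZ) ⊢ (q_3, a, AAZ) ⊢ (q_1, ε, AZ) ⊢ (q_4, ε, Z)
All input consumed; stack is Z, not empty, and no further ε-move applies.

Reject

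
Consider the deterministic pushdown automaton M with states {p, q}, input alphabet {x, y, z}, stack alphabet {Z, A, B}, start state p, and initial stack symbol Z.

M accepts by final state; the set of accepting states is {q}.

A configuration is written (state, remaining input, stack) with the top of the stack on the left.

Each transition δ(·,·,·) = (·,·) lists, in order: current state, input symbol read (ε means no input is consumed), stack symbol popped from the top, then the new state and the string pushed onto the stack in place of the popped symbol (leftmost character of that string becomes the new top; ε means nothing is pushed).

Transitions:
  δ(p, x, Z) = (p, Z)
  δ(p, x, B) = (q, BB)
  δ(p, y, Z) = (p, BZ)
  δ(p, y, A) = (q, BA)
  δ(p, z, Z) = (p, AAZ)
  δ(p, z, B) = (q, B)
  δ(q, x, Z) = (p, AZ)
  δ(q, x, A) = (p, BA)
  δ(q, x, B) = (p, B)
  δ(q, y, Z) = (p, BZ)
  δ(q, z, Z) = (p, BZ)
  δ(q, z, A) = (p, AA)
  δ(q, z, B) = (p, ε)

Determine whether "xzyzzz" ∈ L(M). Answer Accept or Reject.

(p, xzyzzz, Z)
  read x, top Z: go to p, push Z → (p, zyzzz, Z)
  read z, top Z: go to p, push AAZ → (p, yzzz, AAZ)
  read y, top A: go to q, push BA → (q, zzz, BAAZ)
  read z, top B: go to p, push ε → (p, zz, AAZ)
No transition applies at (p, zz, AAZ); input not fully consumed.

Reject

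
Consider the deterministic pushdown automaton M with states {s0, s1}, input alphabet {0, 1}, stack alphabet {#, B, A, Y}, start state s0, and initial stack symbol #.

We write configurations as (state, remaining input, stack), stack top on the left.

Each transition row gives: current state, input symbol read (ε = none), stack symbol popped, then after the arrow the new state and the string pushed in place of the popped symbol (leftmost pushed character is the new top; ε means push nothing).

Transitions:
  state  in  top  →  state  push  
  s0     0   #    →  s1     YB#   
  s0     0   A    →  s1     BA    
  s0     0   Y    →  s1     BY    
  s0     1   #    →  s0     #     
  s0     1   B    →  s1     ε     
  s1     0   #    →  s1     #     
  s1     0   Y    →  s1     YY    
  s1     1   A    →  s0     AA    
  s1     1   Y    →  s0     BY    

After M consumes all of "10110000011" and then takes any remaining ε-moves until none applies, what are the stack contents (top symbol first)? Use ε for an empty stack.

YYYYYYB#

(s0, 10110000011, #)
  read 1, top #: go to s0, push # → (s0, 0110000011, #)
  read 0, top #: go to s1, push YB# → (s1, 110000011, YB#)
  read 1, top Y: go to s0, push BY → (s0, 10000011, BYB#)
  read 1, top B: go to s1, push ε → (s1, 0000011, YB#)
  read 0, top Y: go to s1, push YY → (s1, 000011, YYB#)
  read 0, top Y: go to s1, push YY → (s1, 00011, YYYB#)
  read 0, top Y: go to s1, push YY → (s1, 0011, YYYYB#)
  read 0, top Y: go to s1, push YY → (s1, 011, YYYYYB#)
  read 0, top Y: go to s1, push YY → (s1, 11, YYYYYYB#)
  read 1, top Y: go to s0, push BY → (s0, 1, BYYYYYYB#)
  read 1, top B: go to s1, push ε → (s1, ε, YYYYYYB#)
All input consumed in state s1 with stack YYYYYYB#.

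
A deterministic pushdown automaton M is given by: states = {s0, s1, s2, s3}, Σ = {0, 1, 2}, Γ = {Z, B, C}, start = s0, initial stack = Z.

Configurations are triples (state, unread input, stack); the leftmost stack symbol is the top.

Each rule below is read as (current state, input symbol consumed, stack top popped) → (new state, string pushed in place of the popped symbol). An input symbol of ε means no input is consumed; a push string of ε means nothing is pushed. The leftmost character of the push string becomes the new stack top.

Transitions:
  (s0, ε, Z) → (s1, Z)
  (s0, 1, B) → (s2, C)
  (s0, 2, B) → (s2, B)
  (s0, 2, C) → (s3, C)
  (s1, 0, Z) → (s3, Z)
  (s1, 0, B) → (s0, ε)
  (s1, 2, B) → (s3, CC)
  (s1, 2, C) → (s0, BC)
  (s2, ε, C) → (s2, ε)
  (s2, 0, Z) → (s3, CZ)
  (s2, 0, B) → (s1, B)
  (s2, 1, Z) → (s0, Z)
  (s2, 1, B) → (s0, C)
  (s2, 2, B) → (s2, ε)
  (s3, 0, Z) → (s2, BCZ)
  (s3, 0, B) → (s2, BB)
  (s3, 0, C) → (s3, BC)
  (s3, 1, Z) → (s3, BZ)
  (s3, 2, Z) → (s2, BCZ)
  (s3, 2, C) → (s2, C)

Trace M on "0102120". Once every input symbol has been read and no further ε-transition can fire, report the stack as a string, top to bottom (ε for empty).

BCZ

(s0, 0102120, Z)
  ε-move, top Z: go to s1, push Z → (s1, 0102120, Z)
  read 0, top Z: go to s3, push Z → (s3, 102120, Z)
  read 1, top Z: go to s3, push BZ → (s3, 02120, BZ)
  read 0, top B: go to s2, push BB → (s2, 2120, BBZ)
  read 2, top B: go to s2, push ε → (s2, 120, BZ)
  read 1, top B: go to s0, push C → (s0, 20, CZ)
  read 2, top C: go to s3, push C → (s3, 0, CZ)
  read 0, top C: go to s3, push BC → (s3, ε, BCZ)
All input consumed in state s3 with stack BCZ.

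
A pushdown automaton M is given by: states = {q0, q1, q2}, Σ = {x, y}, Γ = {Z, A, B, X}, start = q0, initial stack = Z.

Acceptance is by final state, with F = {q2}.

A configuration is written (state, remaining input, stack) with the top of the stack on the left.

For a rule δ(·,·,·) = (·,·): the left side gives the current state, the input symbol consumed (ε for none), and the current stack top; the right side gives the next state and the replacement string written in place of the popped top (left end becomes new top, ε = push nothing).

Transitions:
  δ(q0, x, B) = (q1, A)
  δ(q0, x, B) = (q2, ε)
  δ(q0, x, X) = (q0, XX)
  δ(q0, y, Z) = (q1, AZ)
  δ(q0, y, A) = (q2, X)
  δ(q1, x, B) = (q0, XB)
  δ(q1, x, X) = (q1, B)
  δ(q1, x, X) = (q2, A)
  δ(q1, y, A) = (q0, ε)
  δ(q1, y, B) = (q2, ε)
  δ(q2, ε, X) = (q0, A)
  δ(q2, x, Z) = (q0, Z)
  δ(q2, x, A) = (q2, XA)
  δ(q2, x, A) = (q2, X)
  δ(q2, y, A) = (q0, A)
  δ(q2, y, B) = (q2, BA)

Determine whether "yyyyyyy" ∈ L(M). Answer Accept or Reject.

No computation consumes all input and reaches a final state.

Reject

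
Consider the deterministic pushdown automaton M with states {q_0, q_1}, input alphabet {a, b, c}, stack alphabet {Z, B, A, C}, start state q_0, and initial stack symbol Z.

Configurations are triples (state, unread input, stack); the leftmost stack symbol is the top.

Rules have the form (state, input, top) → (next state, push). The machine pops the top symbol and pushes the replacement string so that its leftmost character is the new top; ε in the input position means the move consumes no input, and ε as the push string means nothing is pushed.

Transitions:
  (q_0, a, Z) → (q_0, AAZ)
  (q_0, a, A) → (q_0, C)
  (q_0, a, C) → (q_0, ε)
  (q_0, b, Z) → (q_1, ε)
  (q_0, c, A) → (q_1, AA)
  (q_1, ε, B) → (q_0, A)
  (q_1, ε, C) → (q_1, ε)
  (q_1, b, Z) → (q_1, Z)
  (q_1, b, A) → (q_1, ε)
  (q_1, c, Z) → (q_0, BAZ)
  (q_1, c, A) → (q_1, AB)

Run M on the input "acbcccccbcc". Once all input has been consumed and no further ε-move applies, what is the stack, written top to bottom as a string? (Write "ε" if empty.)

(q_0, acbcccccbcc, Z) ⊢ (q_0, cbcccccbcc, AAZ) ⊢ (q_1, bcccccbcc, AAAZ) ⊢ (q_1, cccccbcc, AAZ) ⊢ (q_1, ccccbcc, ABAZ) ⊢ (q_1, cccbcc, ABBAZ) ⊢ (q_1, ccbcc, ABBBAZ) ⊢ (q_1, cbcc, ABBBBAZ) ⊢ (q_1, bcc, ABBBBBAZ) ⊢ (q_1, cc, BBBBBAZ) ⊢ (q_0, cc, ABBBBAZ) ⊢ (q_1, c, AABBBBAZ) ⊢ (q_1, ε, ABABBBBAZ)
All input consumed in state q_1 with stack ABABBBBAZ.

ABABBBBAZ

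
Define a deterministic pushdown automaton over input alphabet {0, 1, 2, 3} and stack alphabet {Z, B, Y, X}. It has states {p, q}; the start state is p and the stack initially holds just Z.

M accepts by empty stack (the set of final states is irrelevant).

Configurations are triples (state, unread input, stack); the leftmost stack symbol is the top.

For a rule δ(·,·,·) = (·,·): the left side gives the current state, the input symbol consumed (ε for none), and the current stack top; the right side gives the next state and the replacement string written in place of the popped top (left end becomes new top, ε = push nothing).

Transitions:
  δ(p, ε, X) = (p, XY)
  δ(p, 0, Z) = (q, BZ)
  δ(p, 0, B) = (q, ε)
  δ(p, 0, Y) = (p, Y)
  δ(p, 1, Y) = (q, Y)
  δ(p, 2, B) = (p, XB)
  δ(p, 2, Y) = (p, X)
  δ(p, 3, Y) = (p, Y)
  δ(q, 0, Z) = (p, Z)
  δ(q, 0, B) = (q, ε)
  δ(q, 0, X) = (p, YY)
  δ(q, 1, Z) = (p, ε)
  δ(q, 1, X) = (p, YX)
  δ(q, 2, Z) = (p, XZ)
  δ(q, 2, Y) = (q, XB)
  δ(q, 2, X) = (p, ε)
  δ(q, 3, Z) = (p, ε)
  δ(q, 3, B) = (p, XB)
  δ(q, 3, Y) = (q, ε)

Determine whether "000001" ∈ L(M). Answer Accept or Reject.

(p, 000001, Z) ⊢ (q, 00001, BZ) ⊢ (q, 0001, Z) ⊢ (p, 001, Z) ⊢ (q, 01, BZ) ⊢ (q, 1, Z) ⊢ (p, ε, ε)
All input consumed and the stack is empty.

Accept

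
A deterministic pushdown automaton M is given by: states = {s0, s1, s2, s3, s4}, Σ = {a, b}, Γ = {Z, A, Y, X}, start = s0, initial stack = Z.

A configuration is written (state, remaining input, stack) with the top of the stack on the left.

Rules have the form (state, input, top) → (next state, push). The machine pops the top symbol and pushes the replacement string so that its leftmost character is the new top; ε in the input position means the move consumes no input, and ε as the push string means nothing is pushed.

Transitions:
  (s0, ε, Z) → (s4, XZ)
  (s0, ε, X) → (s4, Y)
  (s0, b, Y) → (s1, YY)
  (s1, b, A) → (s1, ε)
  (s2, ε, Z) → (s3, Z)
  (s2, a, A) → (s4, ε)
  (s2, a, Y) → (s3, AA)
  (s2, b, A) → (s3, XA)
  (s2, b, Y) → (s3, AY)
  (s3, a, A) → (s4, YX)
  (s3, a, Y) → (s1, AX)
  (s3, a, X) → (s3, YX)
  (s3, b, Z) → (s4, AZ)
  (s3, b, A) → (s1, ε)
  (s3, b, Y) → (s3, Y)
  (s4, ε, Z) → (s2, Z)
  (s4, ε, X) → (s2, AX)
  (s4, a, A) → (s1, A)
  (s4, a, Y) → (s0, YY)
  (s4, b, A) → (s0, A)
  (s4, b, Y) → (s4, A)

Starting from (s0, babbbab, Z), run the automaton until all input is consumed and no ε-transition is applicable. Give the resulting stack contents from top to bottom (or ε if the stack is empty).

(s0, babbbab, Z)
  ε-move, top Z: go to s4, push XZ → (s4, babbbab, XZ)
  ε-move, top X: go to s2, push AX → (s2, babbbab, AXZ)
  read b, top A: go to s3, push XA → (s3, abbbab, XAXZ)
  read a, top X: go to s3, push YX → (s3, bbbab, YXAXZ)
  read b, top Y: go to s3, push Y → (s3, bbab, YXAXZ)
  read b, top Y: go to s3, push Y → (s3, bab, YXAXZ)
  read b, top Y: go to s3, push Y → (s3, ab, YXAXZ)
  read a, top Y: go to s1, push AX → (s1, b, AXXAXZ)
  read b, top A: go to s1, push ε → (s1, ε, XXAXZ)
All input consumed in state s1 with stack XXAXZ.

XXAXZ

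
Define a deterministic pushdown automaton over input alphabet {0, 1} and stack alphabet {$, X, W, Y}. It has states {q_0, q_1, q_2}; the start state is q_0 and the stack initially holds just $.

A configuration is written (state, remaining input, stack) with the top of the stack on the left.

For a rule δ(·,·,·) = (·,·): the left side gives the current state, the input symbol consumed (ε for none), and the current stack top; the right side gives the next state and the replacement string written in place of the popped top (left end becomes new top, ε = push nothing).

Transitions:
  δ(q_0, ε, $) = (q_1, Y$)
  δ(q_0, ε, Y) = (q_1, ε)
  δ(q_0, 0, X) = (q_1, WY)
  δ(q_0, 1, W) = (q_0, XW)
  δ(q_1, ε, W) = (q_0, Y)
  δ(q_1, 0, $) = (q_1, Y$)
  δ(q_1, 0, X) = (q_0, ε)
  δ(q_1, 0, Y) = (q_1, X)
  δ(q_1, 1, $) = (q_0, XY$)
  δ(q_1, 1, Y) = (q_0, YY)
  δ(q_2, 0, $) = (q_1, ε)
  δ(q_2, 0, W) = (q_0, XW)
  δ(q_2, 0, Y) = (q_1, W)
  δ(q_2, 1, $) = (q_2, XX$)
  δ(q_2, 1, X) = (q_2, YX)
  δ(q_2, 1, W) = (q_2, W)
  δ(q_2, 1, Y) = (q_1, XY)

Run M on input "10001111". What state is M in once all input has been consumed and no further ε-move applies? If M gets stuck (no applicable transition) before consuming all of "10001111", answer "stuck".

stuck

(q_0, 10001111, $)
  ε-move, top $: go to q_1, push Y$ → (q_1, 10001111, Y$)
  read 1, top Y: go to q_0, push YY → (q_0, 0001111, YY$)
  ε-move, top Y: go to q_1, push ε → (q_1, 0001111, Y$)
  read 0, top Y: go to q_1, push X → (q_1, 001111, X$)
  read 0, top X: go to q_0, push ε → (q_0, 01111, $)
  ε-move, top $: go to q_1, push Y$ → (q_1, 01111, Y$)
  read 0, top Y: go to q_1, push X → (q_1, 1111, X$)
No transition for (q_1, 1, top X); M blocks with input 1111 remaining.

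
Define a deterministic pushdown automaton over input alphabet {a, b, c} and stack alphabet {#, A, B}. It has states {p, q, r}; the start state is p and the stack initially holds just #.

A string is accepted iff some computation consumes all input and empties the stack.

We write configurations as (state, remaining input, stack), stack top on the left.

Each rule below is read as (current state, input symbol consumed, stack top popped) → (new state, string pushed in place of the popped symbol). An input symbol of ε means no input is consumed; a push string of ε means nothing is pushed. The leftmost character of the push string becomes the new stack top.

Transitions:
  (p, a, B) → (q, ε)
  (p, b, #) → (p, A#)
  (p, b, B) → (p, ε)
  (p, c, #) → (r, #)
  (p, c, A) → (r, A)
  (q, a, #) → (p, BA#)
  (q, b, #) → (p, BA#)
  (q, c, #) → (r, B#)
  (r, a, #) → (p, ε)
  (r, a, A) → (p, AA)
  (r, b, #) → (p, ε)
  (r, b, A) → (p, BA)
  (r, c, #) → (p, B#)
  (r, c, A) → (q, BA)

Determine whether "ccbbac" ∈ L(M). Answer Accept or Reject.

(p, ccbbac, #)
  read c, top #: go to r, push # → (r, cbbac, #)
  read c, top #: go to p, push B# → (p, bbac, B#)
  read b, top B: go to p, push ε → (p, bac, #)
  read b, top #: go to p, push A# → (p, ac, A#)
No transition applies at (p, ac, A#); input not fully consumed.

Reject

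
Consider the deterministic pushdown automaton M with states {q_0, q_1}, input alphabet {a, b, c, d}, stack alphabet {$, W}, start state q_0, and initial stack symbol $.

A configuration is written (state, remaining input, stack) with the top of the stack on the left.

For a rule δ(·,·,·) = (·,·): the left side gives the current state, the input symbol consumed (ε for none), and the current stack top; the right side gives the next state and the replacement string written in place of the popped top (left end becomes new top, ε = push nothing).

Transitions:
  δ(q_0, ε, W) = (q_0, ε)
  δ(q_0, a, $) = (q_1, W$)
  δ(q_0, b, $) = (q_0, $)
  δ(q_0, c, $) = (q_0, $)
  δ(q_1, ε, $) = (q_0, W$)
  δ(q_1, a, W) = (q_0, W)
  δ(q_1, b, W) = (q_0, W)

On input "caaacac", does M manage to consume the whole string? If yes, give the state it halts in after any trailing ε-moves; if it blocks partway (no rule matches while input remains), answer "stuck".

(q_0, caaacac, $) ⊢ (q_0, aaacac, $) ⊢ (q_1, aacac, W$) ⊢ (q_0, acac, W$) ⊢ (q_0, acac, $) ⊢ (q_1, cac, W$)
No transition for (q_1, c, top W); M blocks with input cac remaining.

stuck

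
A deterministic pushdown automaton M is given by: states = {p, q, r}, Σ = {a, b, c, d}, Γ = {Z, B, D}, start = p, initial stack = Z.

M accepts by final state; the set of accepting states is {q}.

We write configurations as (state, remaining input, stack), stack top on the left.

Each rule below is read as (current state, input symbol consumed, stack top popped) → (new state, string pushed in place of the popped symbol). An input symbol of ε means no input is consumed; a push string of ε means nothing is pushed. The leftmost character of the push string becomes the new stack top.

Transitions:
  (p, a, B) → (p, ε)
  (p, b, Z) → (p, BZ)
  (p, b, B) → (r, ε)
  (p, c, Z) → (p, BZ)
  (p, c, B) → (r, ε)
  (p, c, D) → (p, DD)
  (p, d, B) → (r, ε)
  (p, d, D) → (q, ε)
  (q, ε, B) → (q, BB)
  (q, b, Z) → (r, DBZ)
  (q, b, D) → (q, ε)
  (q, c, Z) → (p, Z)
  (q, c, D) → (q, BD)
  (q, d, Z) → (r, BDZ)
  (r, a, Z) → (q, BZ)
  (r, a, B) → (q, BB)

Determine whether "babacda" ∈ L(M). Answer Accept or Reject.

Accept

(p, babacda, Z)
  read b, top Z: go to p, push BZ → (p, abacda, BZ)
  read a, top B: go to p, push ε → (p, bacda, Z)
  read b, top Z: go to p, push BZ → (p, acda, BZ)
  read a, top B: go to p, push ε → (p, cda, Z)
  read c, top Z: go to p, push BZ → (p, da, BZ)
  read d, top B: go to r, push ε → (r, a, Z)
  read a, top Z: go to q, push BZ → (q, ε, BZ)
All input consumed; state q ∈ F.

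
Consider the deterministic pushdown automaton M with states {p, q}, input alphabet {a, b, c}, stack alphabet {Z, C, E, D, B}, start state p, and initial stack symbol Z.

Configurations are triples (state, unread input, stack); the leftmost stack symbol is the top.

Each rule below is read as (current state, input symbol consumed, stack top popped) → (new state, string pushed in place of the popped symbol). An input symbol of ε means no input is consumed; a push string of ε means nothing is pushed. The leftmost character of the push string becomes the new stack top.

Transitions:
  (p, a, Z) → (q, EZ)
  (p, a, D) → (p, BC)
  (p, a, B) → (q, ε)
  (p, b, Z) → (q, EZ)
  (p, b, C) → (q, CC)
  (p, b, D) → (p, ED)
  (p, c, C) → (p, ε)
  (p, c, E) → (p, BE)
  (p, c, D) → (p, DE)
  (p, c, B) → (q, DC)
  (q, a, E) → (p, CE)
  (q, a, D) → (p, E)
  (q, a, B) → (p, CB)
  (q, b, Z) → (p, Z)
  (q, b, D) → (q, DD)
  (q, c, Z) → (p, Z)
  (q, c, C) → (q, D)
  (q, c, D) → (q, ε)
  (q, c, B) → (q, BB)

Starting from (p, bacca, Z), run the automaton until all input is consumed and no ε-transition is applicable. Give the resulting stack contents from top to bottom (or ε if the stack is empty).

EZ

(p, bacca, Z) ⊢ (q, acca, EZ) ⊢ (p, cca, CEZ) ⊢ (p, ca, EZ) ⊢ (p, a, BEZ) ⊢ (q, ε, EZ)
All input consumed in state q with stack EZ.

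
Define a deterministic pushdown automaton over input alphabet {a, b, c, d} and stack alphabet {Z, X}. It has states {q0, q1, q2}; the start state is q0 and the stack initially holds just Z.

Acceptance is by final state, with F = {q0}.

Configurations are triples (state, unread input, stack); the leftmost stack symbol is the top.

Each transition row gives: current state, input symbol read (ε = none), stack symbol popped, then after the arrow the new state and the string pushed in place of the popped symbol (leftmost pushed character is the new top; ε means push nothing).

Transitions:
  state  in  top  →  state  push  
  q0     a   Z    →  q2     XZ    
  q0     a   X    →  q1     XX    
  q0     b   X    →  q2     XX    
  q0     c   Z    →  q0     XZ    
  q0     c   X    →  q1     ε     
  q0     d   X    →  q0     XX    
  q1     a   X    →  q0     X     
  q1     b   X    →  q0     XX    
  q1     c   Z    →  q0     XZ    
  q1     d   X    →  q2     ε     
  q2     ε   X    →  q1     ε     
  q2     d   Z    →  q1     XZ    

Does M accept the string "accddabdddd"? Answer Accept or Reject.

(q0, accddabdddd, Z) ⊢ (q2, ccddabdddd, XZ) ⊢ (q1, ccddabdddd, Z) ⊢ (q0, cddabdddd, XZ) ⊢ (q1, ddabdddd, Z)
No transition applies at (q1, ddabdddd, Z); input not fully consumed.

Reject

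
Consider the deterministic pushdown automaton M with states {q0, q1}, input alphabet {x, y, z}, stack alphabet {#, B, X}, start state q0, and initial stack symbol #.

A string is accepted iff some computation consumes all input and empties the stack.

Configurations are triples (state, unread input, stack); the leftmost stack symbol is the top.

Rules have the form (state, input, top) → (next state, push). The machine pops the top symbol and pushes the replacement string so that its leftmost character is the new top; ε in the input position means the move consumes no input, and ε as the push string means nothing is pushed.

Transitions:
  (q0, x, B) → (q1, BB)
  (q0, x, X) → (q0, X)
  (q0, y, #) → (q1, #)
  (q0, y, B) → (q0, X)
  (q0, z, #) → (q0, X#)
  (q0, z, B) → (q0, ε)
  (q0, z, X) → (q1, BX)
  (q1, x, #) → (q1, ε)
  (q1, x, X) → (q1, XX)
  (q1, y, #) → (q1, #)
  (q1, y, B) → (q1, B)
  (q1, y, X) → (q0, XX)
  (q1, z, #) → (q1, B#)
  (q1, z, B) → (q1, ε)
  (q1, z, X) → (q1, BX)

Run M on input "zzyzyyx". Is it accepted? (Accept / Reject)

(q0, zzyzyyx, #)
  read z, top #: go to q0, push X# → (q0, zyzyyx, X#)
  read z, top X: go to q1, push BX → (q1, yzyyx, BX#)
  read y, top B: go to q1, push B → (q1, zyyx, BX#)
  read z, top B: go to q1, push ε → (q1, yyx, X#)
  read y, top X: go to q0, push XX → (q0, yx, XX#)
No transition applies at (q0, yx, XX#); input not fully consumed.

Reject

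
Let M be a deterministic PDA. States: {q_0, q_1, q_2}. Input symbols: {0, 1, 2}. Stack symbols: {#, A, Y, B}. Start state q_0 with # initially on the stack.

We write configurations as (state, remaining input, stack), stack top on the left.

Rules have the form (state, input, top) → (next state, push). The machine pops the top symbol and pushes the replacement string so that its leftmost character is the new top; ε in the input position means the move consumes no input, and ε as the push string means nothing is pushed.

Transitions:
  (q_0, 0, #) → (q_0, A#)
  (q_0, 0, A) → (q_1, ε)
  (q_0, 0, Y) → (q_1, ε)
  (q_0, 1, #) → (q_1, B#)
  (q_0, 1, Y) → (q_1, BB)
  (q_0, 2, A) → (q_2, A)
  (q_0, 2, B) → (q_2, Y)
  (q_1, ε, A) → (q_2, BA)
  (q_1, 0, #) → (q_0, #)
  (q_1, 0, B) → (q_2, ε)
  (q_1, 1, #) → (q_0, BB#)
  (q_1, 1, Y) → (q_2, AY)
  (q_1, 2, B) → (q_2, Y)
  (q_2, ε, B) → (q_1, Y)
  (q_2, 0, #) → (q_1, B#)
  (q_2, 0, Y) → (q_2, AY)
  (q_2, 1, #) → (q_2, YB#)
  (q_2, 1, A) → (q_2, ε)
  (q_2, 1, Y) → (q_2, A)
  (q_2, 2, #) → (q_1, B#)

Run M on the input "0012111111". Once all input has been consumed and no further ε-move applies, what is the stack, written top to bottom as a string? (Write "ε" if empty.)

(q_0, 0012111111, #) ⊢ (q_0, 012111111, A#) ⊢ (q_1, 12111111, #) ⊢ (q_0, 2111111, BB#) ⊢ (q_2, 111111, YB#) ⊢ (q_2, 11111, AB#) ⊢ (q_2, 1111, B#) ⊢ (q_1, 1111, Y#) ⊢ (q_2, 111, AY#) ⊢ (q_2, 11, Y#) ⊢ (q_2, 1, A#) ⊢ (q_2, ε, #)
All input consumed in state q_2 with stack #.

#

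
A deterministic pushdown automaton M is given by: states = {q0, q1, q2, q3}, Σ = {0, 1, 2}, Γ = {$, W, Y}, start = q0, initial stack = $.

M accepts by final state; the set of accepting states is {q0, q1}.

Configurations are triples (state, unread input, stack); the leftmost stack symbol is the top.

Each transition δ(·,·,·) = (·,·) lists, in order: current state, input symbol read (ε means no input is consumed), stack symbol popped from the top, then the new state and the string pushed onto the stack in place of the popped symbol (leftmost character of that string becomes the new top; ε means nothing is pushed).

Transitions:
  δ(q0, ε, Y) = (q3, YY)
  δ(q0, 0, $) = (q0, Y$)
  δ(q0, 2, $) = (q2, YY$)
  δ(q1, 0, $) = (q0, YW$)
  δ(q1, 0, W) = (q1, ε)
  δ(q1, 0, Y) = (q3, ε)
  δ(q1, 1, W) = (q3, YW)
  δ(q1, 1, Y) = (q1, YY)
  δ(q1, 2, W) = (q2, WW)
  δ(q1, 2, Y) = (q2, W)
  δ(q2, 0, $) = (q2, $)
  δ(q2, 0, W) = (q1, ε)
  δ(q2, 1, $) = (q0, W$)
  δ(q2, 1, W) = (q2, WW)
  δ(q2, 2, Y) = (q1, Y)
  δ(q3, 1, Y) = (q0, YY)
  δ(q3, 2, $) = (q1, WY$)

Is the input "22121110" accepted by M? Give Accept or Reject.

(q0, 22121110, $)
  read 2, top $: go to q2, push YY$ → (q2, 2121110, YY$)
  read 2, top Y: go to q1, push Y → (q1, 121110, YY$)
  read 1, top Y: go to q1, push YY → (q1, 21110, YYY$)
  read 2, top Y: go to q2, push W → (q2, 1110, WYY$)
  read 1, top W: go to q2, push WW → (q2, 110, WWYY$)
  read 1, top W: go to q2, push WW → (q2, 10, WWWYY$)
  read 1, top W: go to q2, push WW → (q2, 0, WWWWYY$)
  read 0, top W: go to q1, push ε → (q1, ε, WWWYY$)
All input consumed; state q1 ∈ F.

Accept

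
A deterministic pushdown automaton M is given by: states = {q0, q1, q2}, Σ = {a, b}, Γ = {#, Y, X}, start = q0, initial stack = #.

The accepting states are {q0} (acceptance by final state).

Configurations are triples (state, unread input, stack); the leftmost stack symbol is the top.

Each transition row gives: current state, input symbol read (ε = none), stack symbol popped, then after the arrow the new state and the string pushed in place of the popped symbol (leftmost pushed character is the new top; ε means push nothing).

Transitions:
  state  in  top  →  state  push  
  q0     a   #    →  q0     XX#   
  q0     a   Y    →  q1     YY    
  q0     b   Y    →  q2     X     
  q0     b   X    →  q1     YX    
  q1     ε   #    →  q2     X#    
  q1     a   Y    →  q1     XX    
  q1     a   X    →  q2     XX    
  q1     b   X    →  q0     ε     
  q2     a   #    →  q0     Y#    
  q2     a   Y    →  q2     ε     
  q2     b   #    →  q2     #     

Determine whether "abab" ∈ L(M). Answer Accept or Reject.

(q0, abab, #)
  read a, top #: go to q0, push XX# → (q0, bab, XX#)
  read b, top X: go to q1, push YX → (q1, ab, YXX#)
  read a, top Y: go to q1, push XX → (q1, b, XXXX#)
  read b, top X: go to q0, push ε → (q0, ε, XXX#)
All input consumed; state q0 ∈ F.

Accept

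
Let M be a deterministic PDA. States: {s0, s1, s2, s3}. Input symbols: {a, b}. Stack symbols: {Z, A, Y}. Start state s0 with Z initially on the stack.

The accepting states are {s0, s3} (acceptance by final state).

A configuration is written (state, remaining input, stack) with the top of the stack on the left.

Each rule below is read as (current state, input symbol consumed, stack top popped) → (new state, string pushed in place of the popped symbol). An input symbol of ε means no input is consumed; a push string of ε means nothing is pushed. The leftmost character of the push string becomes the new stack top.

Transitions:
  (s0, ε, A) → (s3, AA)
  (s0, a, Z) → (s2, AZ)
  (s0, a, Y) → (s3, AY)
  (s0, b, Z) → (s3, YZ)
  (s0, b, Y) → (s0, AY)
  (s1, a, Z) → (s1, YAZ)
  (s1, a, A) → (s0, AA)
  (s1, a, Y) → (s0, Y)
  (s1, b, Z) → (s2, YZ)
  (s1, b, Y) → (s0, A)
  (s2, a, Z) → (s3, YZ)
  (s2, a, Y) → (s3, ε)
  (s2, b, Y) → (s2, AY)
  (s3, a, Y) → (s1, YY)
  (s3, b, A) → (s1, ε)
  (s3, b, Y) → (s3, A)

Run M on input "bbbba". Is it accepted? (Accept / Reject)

(s0, bbbba, Z)
  read b, top Z: go to s3, push YZ → (s3, bbba, YZ)
  read b, top Y: go to s3, push A → (s3, bba, AZ)
  read b, top A: go to s1, push ε → (s1, ba, Z)
  read b, top Z: go to s2, push YZ → (s2, a, YZ)
  read a, top Y: go to s3, push ε → (s3, ε, Z)
All input consumed; state s3 ∈ F.

Accept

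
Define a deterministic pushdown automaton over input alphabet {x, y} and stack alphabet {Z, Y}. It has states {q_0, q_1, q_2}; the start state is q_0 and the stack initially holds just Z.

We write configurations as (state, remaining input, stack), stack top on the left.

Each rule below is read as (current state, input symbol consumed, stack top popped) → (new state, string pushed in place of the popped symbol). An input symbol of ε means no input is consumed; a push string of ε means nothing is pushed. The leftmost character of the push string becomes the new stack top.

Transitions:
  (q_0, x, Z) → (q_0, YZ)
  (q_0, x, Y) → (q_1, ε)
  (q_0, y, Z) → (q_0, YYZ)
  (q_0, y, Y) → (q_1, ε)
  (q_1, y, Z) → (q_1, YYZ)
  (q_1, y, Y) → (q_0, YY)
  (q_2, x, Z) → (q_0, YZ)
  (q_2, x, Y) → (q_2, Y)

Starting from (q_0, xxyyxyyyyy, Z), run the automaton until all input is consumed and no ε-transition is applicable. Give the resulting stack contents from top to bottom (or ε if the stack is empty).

(q_0, xxyyxyyyyy, Z) ⊢ (q_0, xyyxyyyyy, YZ) ⊢ (q_1, yyxyyyyy, Z) ⊢ (q_1, yxyyyyy, YYZ) ⊢ (q_0, xyyyyy, YYYZ) ⊢ (q_1, yyyyy, YYZ) ⊢ (q_0, yyyy, YYYZ) ⊢ (q_1, yyy, YYZ) ⊢ (q_0, yy, YYYZ) ⊢ (q_1, y, YYZ) ⊢ (q_0, ε, YYYZ)
All input consumed in state q_0 with stack YYYZ.

YYYZ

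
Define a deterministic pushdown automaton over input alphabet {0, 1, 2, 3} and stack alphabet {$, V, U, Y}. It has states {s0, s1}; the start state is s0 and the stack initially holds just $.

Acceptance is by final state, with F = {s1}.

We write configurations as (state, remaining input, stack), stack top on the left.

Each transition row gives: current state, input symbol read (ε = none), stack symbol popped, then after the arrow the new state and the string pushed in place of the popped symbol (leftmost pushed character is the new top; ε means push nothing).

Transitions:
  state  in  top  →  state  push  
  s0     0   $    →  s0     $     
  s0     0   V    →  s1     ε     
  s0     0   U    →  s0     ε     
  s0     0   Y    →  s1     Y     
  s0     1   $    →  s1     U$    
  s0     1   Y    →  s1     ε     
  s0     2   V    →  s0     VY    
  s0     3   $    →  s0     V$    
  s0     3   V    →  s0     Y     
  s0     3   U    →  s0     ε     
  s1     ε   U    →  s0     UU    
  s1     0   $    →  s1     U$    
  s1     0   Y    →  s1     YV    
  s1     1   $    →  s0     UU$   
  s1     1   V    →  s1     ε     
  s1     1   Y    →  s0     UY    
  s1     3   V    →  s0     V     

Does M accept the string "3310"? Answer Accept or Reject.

Accept

(s0, 3310, $)
  read 3, top $: go to s0, push V$ → (s0, 310, V$)
  read 3, top V: go to s0, push Y → (s0, 10, Y$)
  read 1, top Y: go to s1, push ε → (s1, 0, $)
  read 0, top $: go to s1, push U$ → (s1, ε, U$)
All input consumed; state s1 ∈ F.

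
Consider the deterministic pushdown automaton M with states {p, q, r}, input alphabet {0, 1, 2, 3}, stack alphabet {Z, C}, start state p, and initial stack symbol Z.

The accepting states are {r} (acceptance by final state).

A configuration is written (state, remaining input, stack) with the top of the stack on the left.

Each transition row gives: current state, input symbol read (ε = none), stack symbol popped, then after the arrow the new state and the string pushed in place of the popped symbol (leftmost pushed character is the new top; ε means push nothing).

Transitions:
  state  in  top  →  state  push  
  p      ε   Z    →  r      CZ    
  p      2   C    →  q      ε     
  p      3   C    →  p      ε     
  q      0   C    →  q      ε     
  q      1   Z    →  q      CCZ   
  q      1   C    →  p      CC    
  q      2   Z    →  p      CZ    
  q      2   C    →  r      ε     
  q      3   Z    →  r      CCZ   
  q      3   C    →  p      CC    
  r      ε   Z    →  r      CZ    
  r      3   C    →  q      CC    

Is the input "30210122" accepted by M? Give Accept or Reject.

Reject

(p, 30210122, Z) ⊢ (r, 30210122, CZ) ⊢ (q, 0210122, CCZ) ⊢ (q, 210122, CZ) ⊢ (r, 10122, Z) ⊢ (r, 10122, CZ)
No transition applies at (r, 10122, CZ); input not fully consumed.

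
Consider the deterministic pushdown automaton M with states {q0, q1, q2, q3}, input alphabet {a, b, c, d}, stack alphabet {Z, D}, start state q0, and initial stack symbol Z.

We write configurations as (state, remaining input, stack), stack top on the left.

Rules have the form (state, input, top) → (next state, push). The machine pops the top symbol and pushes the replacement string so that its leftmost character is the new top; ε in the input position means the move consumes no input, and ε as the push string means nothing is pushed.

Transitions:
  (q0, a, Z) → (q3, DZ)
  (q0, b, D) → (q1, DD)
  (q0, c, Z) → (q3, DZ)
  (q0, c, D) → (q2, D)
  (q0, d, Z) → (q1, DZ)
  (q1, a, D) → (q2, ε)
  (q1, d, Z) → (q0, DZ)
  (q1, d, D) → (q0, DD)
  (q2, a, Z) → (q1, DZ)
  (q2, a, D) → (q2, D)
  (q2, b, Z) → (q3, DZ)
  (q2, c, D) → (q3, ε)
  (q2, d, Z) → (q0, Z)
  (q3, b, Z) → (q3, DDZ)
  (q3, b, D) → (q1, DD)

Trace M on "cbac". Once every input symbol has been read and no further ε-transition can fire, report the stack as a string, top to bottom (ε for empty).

Z

(q0, cbac, Z)
  read c, top Z: go to q3, push DZ → (q3, bac, DZ)
  read b, top D: go to q1, push DD → (q1, ac, DDZ)
  read a, top D: go to q2, push ε → (q2, c, DZ)
  read c, top D: go to q3, push ε → (q3, ε, Z)
All input consumed in state q3 with stack Z.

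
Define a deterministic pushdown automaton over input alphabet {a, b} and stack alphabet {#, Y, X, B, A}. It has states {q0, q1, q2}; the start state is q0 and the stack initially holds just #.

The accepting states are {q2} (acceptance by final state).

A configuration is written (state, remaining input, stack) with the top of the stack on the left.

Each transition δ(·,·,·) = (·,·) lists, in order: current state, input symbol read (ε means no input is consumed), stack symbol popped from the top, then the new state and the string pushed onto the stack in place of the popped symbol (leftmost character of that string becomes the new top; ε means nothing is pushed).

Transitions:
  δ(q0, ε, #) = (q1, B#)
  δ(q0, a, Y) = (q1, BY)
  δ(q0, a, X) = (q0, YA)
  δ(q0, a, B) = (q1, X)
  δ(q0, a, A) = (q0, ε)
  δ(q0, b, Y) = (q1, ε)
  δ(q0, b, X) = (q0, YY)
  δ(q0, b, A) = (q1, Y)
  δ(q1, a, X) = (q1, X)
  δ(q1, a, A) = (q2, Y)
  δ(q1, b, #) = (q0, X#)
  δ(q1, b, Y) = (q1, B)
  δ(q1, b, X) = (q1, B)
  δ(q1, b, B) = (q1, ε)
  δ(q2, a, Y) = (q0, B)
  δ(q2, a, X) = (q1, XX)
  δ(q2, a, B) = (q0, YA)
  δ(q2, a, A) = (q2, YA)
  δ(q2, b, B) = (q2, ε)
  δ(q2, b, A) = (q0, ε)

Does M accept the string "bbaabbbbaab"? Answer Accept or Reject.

(q0, bbaabbbbaab, #) ⊢ (q1, bbaabbbbaab, B#) ⊢ (q1, baabbbbaab, #) ⊢ (q0, aabbbbaab, X#) ⊢ (q0, abbbbaab, YA#) ⊢ (q1, bbbbaab, BYA#) ⊢ (q1, bbbaab, YA#) ⊢ (q1, bbaab, BA#) ⊢ (q1, baab, A#)
No transition applies at (q1, baab, A#); input not fully consumed.

Reject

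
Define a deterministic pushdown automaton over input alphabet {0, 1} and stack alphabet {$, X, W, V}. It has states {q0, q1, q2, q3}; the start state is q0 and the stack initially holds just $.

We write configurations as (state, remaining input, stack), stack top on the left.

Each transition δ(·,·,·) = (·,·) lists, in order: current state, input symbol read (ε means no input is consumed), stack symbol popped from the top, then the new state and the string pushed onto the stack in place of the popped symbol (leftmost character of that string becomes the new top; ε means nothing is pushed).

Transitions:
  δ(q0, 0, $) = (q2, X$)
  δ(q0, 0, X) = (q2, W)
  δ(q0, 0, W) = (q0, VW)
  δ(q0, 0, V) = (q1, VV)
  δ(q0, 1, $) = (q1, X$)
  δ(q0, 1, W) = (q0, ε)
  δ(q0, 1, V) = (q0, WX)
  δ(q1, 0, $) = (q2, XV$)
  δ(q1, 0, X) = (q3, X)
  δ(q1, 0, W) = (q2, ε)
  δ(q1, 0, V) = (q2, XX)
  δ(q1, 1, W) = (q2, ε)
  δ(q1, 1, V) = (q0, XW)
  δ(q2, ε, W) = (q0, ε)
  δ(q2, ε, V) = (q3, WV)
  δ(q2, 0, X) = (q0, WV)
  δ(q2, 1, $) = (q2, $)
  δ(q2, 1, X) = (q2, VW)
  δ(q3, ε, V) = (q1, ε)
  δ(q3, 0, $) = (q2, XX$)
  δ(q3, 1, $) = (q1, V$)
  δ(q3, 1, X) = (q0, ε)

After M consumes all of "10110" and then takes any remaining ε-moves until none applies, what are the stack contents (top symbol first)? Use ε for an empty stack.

(q0, 10110, $) ⊢ (q1, 0110, X$) ⊢ (q3, 110, X$) ⊢ (q0, 10, $) ⊢ (q1, 0, X$) ⊢ (q3, ε, X$)
All input consumed in state q3 with stack X$.

X$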